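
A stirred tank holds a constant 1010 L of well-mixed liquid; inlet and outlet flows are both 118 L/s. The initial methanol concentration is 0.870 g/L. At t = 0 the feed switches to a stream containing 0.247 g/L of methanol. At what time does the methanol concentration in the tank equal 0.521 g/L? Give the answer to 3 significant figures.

Unsteady species balance (constant V, well mixed): V dC/dt = Q(C_in − C), so τ = V/Q = 8.5593 s.
C(t) = C_in + (C₀ − C_in) e^(−t/τ). Set C = 0.521 and solve for t:
e^(−t/τ) = (C − C_in)/(C₀ − C_in) = (0.521 − 0.247)/(0.870 − 0.247) = 0.43981
t = −τ ln(…) = 8.5593 × 0.82142 = 7.0308 s.

7.03 s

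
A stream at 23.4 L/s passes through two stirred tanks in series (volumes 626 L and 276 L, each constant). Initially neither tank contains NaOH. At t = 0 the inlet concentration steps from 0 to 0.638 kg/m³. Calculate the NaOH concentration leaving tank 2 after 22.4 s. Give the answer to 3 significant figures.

Each tank obeys Vᵢ dCᵢ/dt = Q(Cᵢ₋₁ − Cᵢ), so τᵢ = Vᵢ/Q.
τ₁ = 626/23.4 = 26.752 s; τ₂ = 276/23.4 = 11.795 s.
Tank 1: C₁ = C_in(1 − e^(−t/τ₁)). Tank 2 (τ₁ ≠ τ₂): C₂ = C_in[1 − (τ₁ e^(−t/τ₁) − τ₂ e^(−t/τ₂))/(τ₁ − τ₂)].
At t = 22.4: e^(−t/τ₁) = 0.43287, e^(−t/τ₂) = 0.14970.
C₂ = 0.638·[1 − (26.752·0.43287 − 11.795·0.14970)/(14.957)] = 0.638·0.34383 = 0.21936 kg/m³.

0.219 kg/m³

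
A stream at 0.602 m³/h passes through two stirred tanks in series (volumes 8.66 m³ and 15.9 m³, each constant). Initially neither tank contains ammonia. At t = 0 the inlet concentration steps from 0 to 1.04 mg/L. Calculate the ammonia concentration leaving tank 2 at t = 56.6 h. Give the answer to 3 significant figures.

0.796 mg/L

Time constants: τᵢ = Vᵢ/Q for each well-mixed tank.
τ₁ = 8.66/0.602 = 14.385 h; τ₂ = 15.9/0.602 = 26.412 h.
Solving the cascade with C₁(0)=C₂(0)=0 gives C₂(t) = C_in[1 − (τ₁ e^(−t/τ₁) − τ₂ e^(−t/τ₂))/(τ₁ − τ₂)].
At t = 56.6: e^(−t/τ₁) = 0.019555, e^(−t/τ₂) = 0.11731.
C₂ = 1.04·[1 − (14.385·0.019555 − 26.412·0.11731)/(-12.027)] = 1.04·0.76577 = 0.79640 mg/L.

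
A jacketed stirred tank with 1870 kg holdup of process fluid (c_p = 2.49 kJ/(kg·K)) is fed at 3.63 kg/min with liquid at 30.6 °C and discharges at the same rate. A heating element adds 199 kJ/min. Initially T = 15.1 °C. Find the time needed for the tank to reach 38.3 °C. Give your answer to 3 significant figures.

Unsteady energy balance on the tank contents: M c_p dT/dt = ṁ c_p (T_in − T) + 199.
τ = M/ṁ = 515.15 min; T_ss = T_in + Q̇/(ṁ c_p) = 52.616 °C.
T(t) = T_ss + (T₀ − T_ss) e^(−t/τ). Set T = 38.3:
e^(−t/τ) = (38.3 − 52.616)/(15.1 − 52.616) = 0.38160
t = −515.15 · ln(0.38160) = 496.28 min.

496 min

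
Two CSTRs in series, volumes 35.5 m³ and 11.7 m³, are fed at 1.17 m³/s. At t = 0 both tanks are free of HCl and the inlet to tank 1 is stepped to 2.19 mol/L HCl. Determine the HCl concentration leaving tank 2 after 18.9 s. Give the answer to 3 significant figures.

0.600 mol/L

Each tank obeys Vᵢ dCᵢ/dt = Q(Cᵢ₋₁ − Cᵢ), so τᵢ = Vᵢ/Q.
τ₁ = 35.5/1.17 = 30.342 s; τ₂ = 11.7/1.17 = 10.000 s.
Tank 1: C₁ = C_in(1 − e^(−t/τ₁)). Tank 2 (τ₁ ≠ τ₂): C₂ = C_in[1 − (τ₁ e^(−t/τ₁) − τ₂ e^(−t/τ₂))/(τ₁ − τ₂)].
At t = 18.9: e^(−t/τ₁) = 0.53639, e^(−t/τ₂) = 0.15107.
C₂ = 2.19·[1 − (30.342·0.53639 − 10.000·0.15107)/(20.342)] = 2.19·0.27419 = 0.60049 mol/L.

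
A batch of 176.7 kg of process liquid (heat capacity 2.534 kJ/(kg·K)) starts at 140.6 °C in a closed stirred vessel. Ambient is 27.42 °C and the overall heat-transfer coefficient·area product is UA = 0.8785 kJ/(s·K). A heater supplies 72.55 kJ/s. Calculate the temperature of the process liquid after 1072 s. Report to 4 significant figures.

Lumped-capacitance energy balance: M c_p dT/dt = UA(T_amb − T) + Q̇.
dT/dt = (T_ss − T)/τ with T_ss = T_amb + Q̇/UA = 27.42 + 72.55/0.8785 = 110.004 °C, τ = M c_p/UA = 176.7·2.534/0.8785 = 509.684 s.
T approaches T_ss exponentially: T(t) = T_ss + (T₀ − T_ss) e^(−t/τ).
T(1072) = 110.004 + (30.5961)·0.122058 = 113.738 °C.

113.7 °C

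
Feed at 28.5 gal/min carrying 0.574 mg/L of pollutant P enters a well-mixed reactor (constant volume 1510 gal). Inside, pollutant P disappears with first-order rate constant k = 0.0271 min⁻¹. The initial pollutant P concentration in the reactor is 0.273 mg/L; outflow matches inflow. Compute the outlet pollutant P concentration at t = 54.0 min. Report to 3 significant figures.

V dC/dt = Q(C_in − C) − k V C.
dC/dt = (Q/V) C_in − (Q/V + k) C; effective rate a = Q/V + k = 0.018874 + 0.0271 = 0.045974 min⁻¹.
C_ss = Q C_in/(Q + kV) = 0.23565 mg/L; C(t) = C_ss + (C₀ − C_ss) e^(−a t).
C(54.0) = 0.23565 + (0.037351)·e^(−0.045974·54.0) = 0.23565 + (0.037351)·0.083525 = 0.23877 mg/L.

0.239 mg/L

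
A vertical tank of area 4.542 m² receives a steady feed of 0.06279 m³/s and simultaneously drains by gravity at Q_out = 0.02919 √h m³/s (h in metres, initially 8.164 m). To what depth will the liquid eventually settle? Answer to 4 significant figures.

4.627 m

Level balance: A dh/dt = 0.06279 − 0.02919 √h. Setting dh/dt = 0:
Q_in = 0.02919 √h_ss ⇒ √h_ss = 0.06279/0.02919 = 2.15108.
h_ss = 2.15108² = 4.62714 m. (Since h₀ = 8.164 m > h_ss, the level will fall toward this value.)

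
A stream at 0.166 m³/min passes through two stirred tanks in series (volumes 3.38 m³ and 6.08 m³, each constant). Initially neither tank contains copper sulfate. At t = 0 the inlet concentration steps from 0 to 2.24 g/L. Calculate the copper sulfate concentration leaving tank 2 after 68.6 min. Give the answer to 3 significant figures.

Species balance on tank i: dCᵢ/dt = (Cᵢ₋₁ − Cᵢ)/τᵢ with τᵢ = Vᵢ/Q.
τ₁ = 3.38/0.166 = 20.361 min; τ₂ = 6.08/0.166 = 36.627 min.
Solving the cascade with C₁(0)=C₂(0)=0 gives C₂(t) = C_in[1 − (τ₁ e^(−t/τ₁) − τ₂ e^(−t/τ₂))/(τ₁ − τ₂)].
At t = 68.6: e^(−t/τ₁) = 0.034420, e^(−t/τ₂) = 0.15367.
C₂ = 2.24·[1 − (20.361·0.034420 − 36.627·0.15367)/(-16.265)] = 2.24·0.69705 = 1.5614 g/L.

1.56 g/L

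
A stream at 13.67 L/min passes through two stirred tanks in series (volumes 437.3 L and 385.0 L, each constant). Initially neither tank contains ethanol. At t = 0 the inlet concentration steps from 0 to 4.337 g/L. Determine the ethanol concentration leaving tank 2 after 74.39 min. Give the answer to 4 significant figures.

Species balance on tank i: dCᵢ/dt = (Cᵢ₋₁ − Cᵢ)/τᵢ with τᵢ = Vᵢ/Q.
τ₁ = 437.3/13.67 = 31.9898 min; τ₂ = 385.0/13.67 = 28.1639 min.
Solving the cascade with C₁(0)=C₂(0)=0 gives C₂(t) = C_in[1 − (τ₁ e^(−t/τ₁) − τ₂ e^(−t/τ₂))/(τ₁ − τ₂)].
At t = 74.39: e^(−t/τ₁) = 0.0977412, e^(−t/τ₂) = 0.0712666.
C₂ = 4.337·[1 − (31.9898·0.0977412 − 28.1639·0.0712666)/(3.82590)] = 4.337·0.707369 = 3.06786 g/L.

3.068 g/L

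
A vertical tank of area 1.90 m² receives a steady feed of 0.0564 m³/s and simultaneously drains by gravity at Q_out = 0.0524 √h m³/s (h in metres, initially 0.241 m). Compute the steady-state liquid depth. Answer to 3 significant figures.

1.16 m

A dh/dt = Q_in − 0.0524 √h. Steady state requires inflow = outflow:
Q_in = 0.0524 √h_ss ⇒ √h_ss = 0.0564/0.0524 = 1.0763.
h_ss = 1.0763² = 1.1585 m. (Since h₀ = 0.241 m < h_ss, the level will rise toward this value.)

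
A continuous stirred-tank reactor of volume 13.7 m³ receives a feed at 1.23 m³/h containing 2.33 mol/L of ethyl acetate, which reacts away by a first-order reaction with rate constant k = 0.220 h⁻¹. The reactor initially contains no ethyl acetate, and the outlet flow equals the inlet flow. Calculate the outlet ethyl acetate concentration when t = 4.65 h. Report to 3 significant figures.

0.515 mol/L

V dC/dt = Q(C_in − C) − k V C.
dC/dt = (Q/V) C_in − (Q/V + k) C; effective rate a = Q/V + k = 0.089781 + 0.220 = 0.30978 h⁻¹.
C_ss = Q C_in/(Q + kV) = 0.67528 mol/L; C(t) = C_ss + (C₀ − C_ss) e^(−a t).
C(4.65) = 0.67528 + (-0.67528)·e^(−0.30978·4.65) = 0.67528 + (-0.67528)·0.23681 = 0.51537 mol/L.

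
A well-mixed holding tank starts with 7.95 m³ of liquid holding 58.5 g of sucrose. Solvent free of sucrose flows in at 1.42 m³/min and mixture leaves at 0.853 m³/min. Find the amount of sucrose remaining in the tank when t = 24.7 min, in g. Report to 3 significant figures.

12.7 g

Let m(t) be the amount of sucrose. Volume: V(t) = V₀ + (Q_in − Q_out) t = 7.95 + 0.56700 t; V(24.7) = 21.955 m³.
No sucrose enters, so dm/dt = −Q_out · (m/V).
dm/m = −Q_out dt/(V₀ + 0.56700 t); integrating gives ln(m/m₀) = −(Q_out/(Q_in−Q_out)) ln(V/V₀).
m = m₀ (V₀/V)^(Q_out/(Q_in−Q_out)) = 58.5 × (7.95/21.955)^(1.5044) = 12.690 g.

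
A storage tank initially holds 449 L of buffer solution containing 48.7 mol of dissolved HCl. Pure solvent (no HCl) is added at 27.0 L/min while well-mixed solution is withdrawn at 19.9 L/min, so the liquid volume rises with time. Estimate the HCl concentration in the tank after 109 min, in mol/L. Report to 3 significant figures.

0.00240 mol/L

Total volume: dV/dt = Q_in − Q_out = 7.1000 L/min, so V(t) = 449 + 7.1000 t and V(109) = 1222.9 L.
No HCl enters, so dm/dt = −Q_out · (m/V).
Separate: dm/m = −Q_out dt/V(t) ⇒ ln(m/m₀) = −(Q_out/(Q_in−Q_out)) ln(V/V₀).
m = m₀ (V₀/V)^(Q_out/(Q_in−Q_out)) = 48.7 × (449/1222.9)^(2.8028) = 2.9370 mol.
C = m/V = 2.9370/1222.9 = 0.0024016 mol/L.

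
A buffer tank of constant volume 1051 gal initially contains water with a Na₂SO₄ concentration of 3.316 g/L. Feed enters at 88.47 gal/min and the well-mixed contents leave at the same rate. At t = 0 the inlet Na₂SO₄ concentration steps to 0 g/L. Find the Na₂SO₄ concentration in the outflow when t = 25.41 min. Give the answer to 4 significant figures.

0.3906 g/L

Mass balance on the solute (V constant): V dC/dt = Q(C_in − C).
Rewrite as dC/dt + C/τ = C_in/τ, τ = V/Q = 11.8797 min.
C approaches C_in exponentially: C(t) = C_in + (C₀ − C_in) e^(−t/τ).
C(25.41) = 0 + (3.316 − 0)·e^(−25.41/11.8797) = 0 + (3.31600)·0.117780 = 0.390558 g/L.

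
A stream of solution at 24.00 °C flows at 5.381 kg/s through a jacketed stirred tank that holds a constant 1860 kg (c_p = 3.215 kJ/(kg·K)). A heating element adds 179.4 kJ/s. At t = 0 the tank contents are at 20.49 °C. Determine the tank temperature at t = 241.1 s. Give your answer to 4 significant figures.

27.46 °C

Unsteady energy balance on the tank contents: M c_p dT/dt = ṁ c_p (T_in − T) + 179.4.
τ = M/ṁ = 345.661 s; T_ss = T_in + Q̇/(ṁ c_p) = 24.00 + 179.4/(5.381·3.215) = 34.3700 °C.
Solution: T(t) = T_ss + (T₀ − T_ss) e^(−t/τ).
T(241.1) = 34.3700 + (-13.8800)·e^(−241.1/345.661) = 34.3700 + (-13.8800)·0.497826 = 27.4602 °C.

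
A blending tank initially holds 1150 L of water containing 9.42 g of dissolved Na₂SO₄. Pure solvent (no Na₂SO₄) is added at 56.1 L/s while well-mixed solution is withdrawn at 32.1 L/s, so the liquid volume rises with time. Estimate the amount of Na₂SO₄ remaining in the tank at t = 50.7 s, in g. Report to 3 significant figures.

Total volume: dV/dt = Q_in − Q_out = 24.000 L/s, so V(t) = 1150 + 24.000 t and V(50.7) = 2366.8 L.
No Na₂SO₄ enters, so dm/dt = −Q_out · (m/V).
dm/m = −Q_out dt/(V₀ + 24.000 t); integrating gives ln(m/m₀) = −(Q_out/(Q_in−Q_out)) ln(V/V₀).
m = m₀ (V₀/V)^(Q_out/(Q_in−Q_out)) = 9.42 × (1150/2366.8)^(1.3375) = 3.5875 g.

3.59 g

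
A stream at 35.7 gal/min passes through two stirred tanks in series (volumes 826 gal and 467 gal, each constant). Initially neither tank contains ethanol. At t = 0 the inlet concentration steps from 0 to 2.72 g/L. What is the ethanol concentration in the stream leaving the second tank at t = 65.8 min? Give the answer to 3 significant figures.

Species balance on tank i: dCᵢ/dt = (Cᵢ₋₁ − Cᵢ)/τᵢ with τᵢ = Vᵢ/Q.
τ₁ = 826/35.7 = 23.137 min; τ₂ = 467/35.7 = 13.081 min.
Tank 1: C₁ = C_in(1 − e^(−t/τ₁)). Tank 2 (τ₁ ≠ τ₂): C₂ = C_in[1 − (τ₁ e^(−t/τ₁) − τ₂ e^(−t/τ₂))/(τ₁ − τ₂)].
At t = 65.8: e^(−t/τ₁) = 0.058198, e^(−t/τ₂) = 0.0065381.
C₂ = 2.72·[1 − (23.137·0.058198 − 13.081·0.0065381)/(10.056)] = 2.72·0.87460 = 2.3789 g/L.

2.38 g/L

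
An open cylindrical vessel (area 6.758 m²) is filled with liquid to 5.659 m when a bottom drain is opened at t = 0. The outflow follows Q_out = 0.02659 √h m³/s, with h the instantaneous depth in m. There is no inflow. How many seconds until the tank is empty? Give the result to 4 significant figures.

1209 s

A dh/dt = −Q_out = −0.02659 √h.
Separate and integrate: 2(√h − √h₀) = −(0.02659/A) t.
Tank is empty when √h = 0: t_empty = 2A√h₀/0.02659.
t_empty = 2·6.758·√5.659/0.02659 = 13.5160·2.37887/0.02659 = 1209.20 s.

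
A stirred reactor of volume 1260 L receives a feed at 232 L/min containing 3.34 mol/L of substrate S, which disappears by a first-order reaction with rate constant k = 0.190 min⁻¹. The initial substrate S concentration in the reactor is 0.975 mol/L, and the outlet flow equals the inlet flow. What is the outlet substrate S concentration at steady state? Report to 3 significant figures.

1.64 mol/L

V dC/dt = Q(C_in − C) − k V C.
Steady state (dC/dt = 0): C_ss = Q C_in/(Q + kV) = C_in/(1 + kV/Q).
C_ss = 232·3.34/(232 + 0.190·1260) = 774.88/471.40 = 1.6438 mol/L.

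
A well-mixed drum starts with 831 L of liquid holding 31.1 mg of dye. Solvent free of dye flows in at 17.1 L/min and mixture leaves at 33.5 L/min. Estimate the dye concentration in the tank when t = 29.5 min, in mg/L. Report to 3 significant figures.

0.0151 mg/L

Let m(t) be the amount of dye. Volume: V(t) = V₀ + (Q_in − Q_out) t = 831 − 16.400 t; V(29.5) = 347.20 L.
Species balance (pure solvent in): dm/dt = −Q_out · m/V(t).
Separate: dm/m = −Q_out dt/V(t) ⇒ ln(m/m₀) = −(Q_out/(Q_in−Q_out)) ln(V/V₀).
m = m₀ (V₀/V)^(Q_out/(Q_in−Q_out)) = 31.1 × (831/347.20)^(-2.0427) = 5.2305 mg.
C = m/V = 5.2305/347.20 = 0.015065 mg/L.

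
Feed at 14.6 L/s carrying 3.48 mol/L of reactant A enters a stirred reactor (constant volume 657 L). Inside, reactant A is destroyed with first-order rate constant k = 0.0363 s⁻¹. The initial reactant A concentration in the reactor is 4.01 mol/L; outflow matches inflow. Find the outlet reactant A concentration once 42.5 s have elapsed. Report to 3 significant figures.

V dC/dt = Q(C_in − C) − k V C.
This is linear with rate a = Q/V + k = 0.058522 s⁻¹.
C_ss = Q C_in/(Q + kV) = 1.3214 mol/L; C(t) = C_ss + (C₀ − C_ss) e^(−a t).
C(42.5) = 1.3214 + (2.6886)·e^(−0.058522·42.5) = 1.3214 + (2.6886)·0.083143 = 1.5450 mol/L.

1.54 mol/L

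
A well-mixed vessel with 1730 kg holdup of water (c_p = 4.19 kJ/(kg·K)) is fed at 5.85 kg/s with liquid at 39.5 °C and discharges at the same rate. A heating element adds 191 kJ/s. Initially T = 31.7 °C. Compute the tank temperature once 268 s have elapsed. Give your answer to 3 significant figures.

Unsteady energy balance on the tank contents: M c_p dT/dt = ṁ c_p (T_in − T) + 191.
Rearrange: dT/dt = (T_ss − T)/τ with τ = M/ṁ = 295.73 s and T_ss = T_in + Q̇/(ṁ c_p) = 47.292 °C.
Solution: T(t) = T_ss + (T₀ − T_ss) e^(−t/τ).
T(268) = 47.292 + (-15.592)·e^(−268/295.73) = 47.292 + (-15.592)·0.40404 = 40.992 °C.

41.0 °C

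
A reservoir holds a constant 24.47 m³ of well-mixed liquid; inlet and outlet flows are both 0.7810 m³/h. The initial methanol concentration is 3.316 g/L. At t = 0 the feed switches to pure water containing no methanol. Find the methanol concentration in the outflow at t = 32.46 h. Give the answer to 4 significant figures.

1.177 g/L

Mass balance on the solute (V constant): V dC/dt = Q(C_in − C).
Rewrite as dC/dt + C/τ = C_in/τ, τ = V/Q = 31.3316 h.
Integrating: C(t) = C_in + (C₀ − C_in) e^(−t/τ).
C(32.46) = 0 + (3.316 − 0)·e^(−32.46/31.3316) = 0 + (3.31600)·0.354866 = 1.17674 g/L.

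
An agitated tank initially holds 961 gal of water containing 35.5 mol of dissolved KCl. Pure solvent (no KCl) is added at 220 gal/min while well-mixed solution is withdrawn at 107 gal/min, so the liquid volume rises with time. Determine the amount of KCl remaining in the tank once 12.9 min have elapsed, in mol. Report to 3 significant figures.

Let m(t) be the amount of KCl. Volume: V(t) = V₀ + (Q_in − Q_out) t = 961 + 113.00 t; V(12.9) = 2418.7 gal.
No KCl enters, so dm/dt = −Q_out · (m/V).
Separate: dm/m = −Q_out dt/V(t) ⇒ ln(m/m₀) = −(Q_out/(Q_in−Q_out)) ln(V/V₀).
m = m₀ (V₀/V)^(Q_out/(Q_in−Q_out)) = 35.5 × (961/2418.7)^(0.94690) = 14.813 mol.

14.8 mol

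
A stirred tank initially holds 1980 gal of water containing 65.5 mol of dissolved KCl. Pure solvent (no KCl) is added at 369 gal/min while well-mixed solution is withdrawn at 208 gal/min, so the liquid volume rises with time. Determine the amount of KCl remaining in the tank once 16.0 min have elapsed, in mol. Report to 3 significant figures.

22.3 mol

Total volume: dV/dt = Q_in − Q_out = 161.00 gal/min, so V(t) = 1980 + 161.00 t and V(16.0) = 4556.0 gal.
No KCl enters, so dm/dt = −Q_out · (m/V).
Separate: dm/m = −Q_out dt/V(t) ⇒ ln(m/m₀) = −(Q_out/(Q_in−Q_out)) ln(V/V₀).
m = m₀ (V₀/V)^(Q_out/(Q_in−Q_out)) = 65.5 × (1980/4556.0)^(1.2919) = 22.319 mol.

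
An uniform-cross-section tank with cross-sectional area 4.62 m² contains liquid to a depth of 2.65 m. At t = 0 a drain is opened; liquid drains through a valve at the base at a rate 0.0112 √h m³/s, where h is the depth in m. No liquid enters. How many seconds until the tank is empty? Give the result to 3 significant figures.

1340 s

With no inflow, A dh/dt = −0.0112 √h.
∫ h^(−1/2) dh = −(0.0112/A) ∫ dt, giving 2√h = 2√h₀ − (0.0112/A) t.
Set h = 0: 2√h₀ = (0.0112/A) t_empty ⇒ t_empty = 2A√h₀/0.0112.
t_empty = 2·4.62·√2.65/0.0112 = 9.2400·1.6279/0.0112 = 1343.0 s.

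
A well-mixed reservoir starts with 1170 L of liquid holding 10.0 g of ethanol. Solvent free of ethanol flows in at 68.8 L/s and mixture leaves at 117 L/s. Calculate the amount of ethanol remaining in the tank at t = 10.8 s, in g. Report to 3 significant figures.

2.40 g

Let m(t) be the amount of ethanol. Volume: V(t) = V₀ + (Q_in − Q_out) t = 1170 − 48.200 t; V(10.8) = 649.44 L.
Species balance (pure solvent in): dm/dt = −Q_out · m/V(t).
Separate: dm/m = −Q_out dt/V(t) ⇒ ln(m/m₀) = −(Q_out/(Q_in−Q_out)) ln(V/V₀).
m = m₀ (V₀/V)^(Q_out/(Q_in−Q_out)) = 10.0 × (1170/649.44)^(-2.4274) = 2.3958 g.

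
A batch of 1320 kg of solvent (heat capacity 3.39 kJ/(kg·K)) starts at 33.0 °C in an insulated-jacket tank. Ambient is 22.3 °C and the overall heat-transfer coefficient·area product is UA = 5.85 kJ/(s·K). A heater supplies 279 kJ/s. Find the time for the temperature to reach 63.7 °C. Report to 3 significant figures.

Lumped-capacitance energy balance: M c_p dT/dt = UA(T_amb − T) + Q̇.
τ = M c_p/UA = 764.92 s; T_ss = T_amb + Q̇/UA = 22.3 + 279/5.85 = 69.992 °C.
T(t) = T_ss + (T₀ − T_ss)e^(−t/τ); set T = 63.7:
t = −τ ln[(T − T_ss)/(T₀ − T_ss)] = −764.92 · ln(0.17010) = 1355.0 s.

1350 s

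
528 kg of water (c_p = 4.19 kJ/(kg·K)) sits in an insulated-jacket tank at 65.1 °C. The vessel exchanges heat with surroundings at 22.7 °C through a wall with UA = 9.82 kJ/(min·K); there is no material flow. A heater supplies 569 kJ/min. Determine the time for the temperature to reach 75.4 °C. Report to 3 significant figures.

M c_p dT/dt = −UA(T − T_amb) + Q̇.
τ = M c_p/UA = 225.29 min; T_ss = T_amb + Q̇/UA = 22.7 + 569/9.82 = 80.643 °C.
T(t) = T_ss + (T₀ − T_ss)e^(−t/τ); set T = 75.4:
t = −τ ln[(T − T_ss)/(T₀ − T_ss)] = −225.29 · ln(0.33732) = 244.82 min.

245 min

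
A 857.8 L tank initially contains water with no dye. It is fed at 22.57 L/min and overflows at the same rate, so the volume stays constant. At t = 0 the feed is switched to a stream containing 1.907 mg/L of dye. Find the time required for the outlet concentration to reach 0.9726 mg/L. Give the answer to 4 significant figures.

Species balance: V dC/dt = Q(C_in − C) ⇒ τ = V/Q = 38.0062 min.
C(t) = C_in + (C₀ − C_in) e^(−t/τ). Set C = 0.9726 and solve for t:
e^(−t/τ) = (C − C_in)/(C₀ − C_in) = (0.9726 − 1.907)/(0 − 1.907) = 0.489984
t = −τ ln(…) = 38.0062 × 0.713382 = 27.1129 min.

27.11 min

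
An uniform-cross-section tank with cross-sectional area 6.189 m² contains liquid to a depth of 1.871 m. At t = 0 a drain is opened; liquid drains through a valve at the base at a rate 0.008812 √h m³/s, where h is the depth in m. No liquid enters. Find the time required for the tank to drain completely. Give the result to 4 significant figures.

A dh/dt = −Q_out = −0.008812 √h.
This is separable: 2 d(√h)/dt = −0.008812/A, so √h = √h₀ − (0.008812/(2A)) t.
Tank is empty when √h = 0: t_empty = 2A√h₀/0.008812.
t_empty = 2·6.189·√1.871/0.008812 = 12.3780·1.36785/0.008812 = 1921.38 s.

1921 s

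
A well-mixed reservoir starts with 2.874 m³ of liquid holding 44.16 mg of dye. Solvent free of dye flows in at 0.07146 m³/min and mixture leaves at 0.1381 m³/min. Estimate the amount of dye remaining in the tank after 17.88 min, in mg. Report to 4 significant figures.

Total volume: dV/dt = Q_in − Q_out = -0.0666400 m³/min, so V(t) = 2.874 − 0.0666400 t and V(17.88) = 1.68248 m³.
Solute balance: dm/dt = 0 − Q_out C = −Q_out m/V(t).
Separate: dm/m = −Q_out dt/V(t) ⇒ ln(m/m₀) = −(Q_out/(Q_in−Q_out)) ln(V/V₀).
m = m₀ (V₀/V)^(Q_out/(Q_in−Q_out)) = 44.16 × (2.874/1.68248)^(-2.07233) = 14.5591 mg.

14.56 mg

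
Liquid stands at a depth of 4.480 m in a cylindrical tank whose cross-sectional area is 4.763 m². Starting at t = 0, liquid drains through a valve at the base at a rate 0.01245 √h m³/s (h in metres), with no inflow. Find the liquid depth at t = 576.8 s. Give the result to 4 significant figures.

With no inflow, A dh/dt = −0.01245 √h.
This is separable: 2 d(√h)/dt = −0.01245/A, so √h = √h₀ − (0.01245/(2A)) t.
√h = √4.480 − 0.01245·576.8/(2·4.763) = 2.11660 − 0.753848 = 1.36275.
h = 1.36275² = 1.85709 m.

1.857 m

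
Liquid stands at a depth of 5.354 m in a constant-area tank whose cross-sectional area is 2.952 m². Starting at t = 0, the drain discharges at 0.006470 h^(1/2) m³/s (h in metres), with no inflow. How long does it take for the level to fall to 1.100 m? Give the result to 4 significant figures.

1154 s

Mass balance (ρ constant): A dh/dt = −0.006470 √h.
∫ h^(−1/2) dh = −(0.006470/A) ∫ dt, giving 2√h = 2√h₀ − (0.006470/A) t.
t = 2A(√h₀ − √h)/0.006470 = 2·2.952·(√5.354 − √1.100)/0.006470
  = 5.90400 × (2.31387 − 1.04881) / 0.006470 = 1154.39 s.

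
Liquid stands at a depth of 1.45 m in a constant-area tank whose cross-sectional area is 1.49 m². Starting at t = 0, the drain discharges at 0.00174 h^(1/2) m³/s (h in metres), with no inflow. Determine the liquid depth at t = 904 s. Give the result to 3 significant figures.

0.457 m

Mass balance (ρ constant): A dh/dt = −0.00174 √h.
∫ h^(−1/2) dh = −(0.00174/A) ∫ dt, giving 2√h = 2√h₀ − (0.00174/A) t.
√h = √1.45 − 0.00174·904/(2·1.49) = 1.2042 − 0.52784 = 0.67632.
h = 0.67632² = 0.45741 m.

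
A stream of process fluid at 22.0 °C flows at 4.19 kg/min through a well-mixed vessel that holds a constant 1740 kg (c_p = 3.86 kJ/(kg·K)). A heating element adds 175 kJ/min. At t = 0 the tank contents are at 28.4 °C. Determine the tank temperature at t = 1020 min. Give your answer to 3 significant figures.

M c_p dT/dt = ṁ c_p (T_in − T) + Q̇.
τ = M/ṁ = 415.27 min; T_ss = T_in + Q̇/(ṁ c_p) = 22.0 + 175/(4.19·3.86) = 32.820 °C.
Integrating: T(t) = T_ss + (T₀ − T_ss) e^(−t/τ).
T(1020) = 32.820 + (-4.4202)·e^(−1020/415.27) = 32.820 + (-4.4202)·0.085760 = 32.441 °C.

32.4 °C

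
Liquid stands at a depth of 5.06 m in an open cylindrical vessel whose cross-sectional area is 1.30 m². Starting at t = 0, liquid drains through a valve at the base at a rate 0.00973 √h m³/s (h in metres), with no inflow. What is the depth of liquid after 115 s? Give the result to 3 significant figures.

A dh/dt = −Q_out = −0.00973 √h.
This is separable: 2 d(√h)/dt = −0.00973/A, so √h = √h₀ − (0.00973/(2A)) t.
√h = √5.06 − 0.00973·115/(2·1.30) = 2.2494 − 0.43037 = 1.8191.
h = 1.8191² = 3.3090 m.

3.31 m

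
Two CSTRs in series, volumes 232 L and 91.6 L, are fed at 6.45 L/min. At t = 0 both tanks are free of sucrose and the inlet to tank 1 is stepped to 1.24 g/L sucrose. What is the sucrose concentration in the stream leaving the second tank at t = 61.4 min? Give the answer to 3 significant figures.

0.879 g/L

Species balance on tank i: dCᵢ/dt = (Cᵢ₋₁ − Cᵢ)/τᵢ with τᵢ = Vᵢ/Q.
τ₁ = 232/6.45 = 35.969 min; τ₂ = 91.6/6.45 = 14.202 min.
Tank 1: C₁ = C_in(1 − e^(−t/τ₁)). Tank 2 (τ₁ ≠ τ₂): C₂ = C_in[1 − (τ₁ e^(−t/τ₁) − τ₂ e^(−t/τ₂))/(τ₁ − τ₂)].
At t = 61.4: e^(−t/τ₁) = 0.18140, e^(−t/τ₂) = 0.013254.
C₂ = 1.24·[1 − (35.969·0.18140 − 14.202·0.013254)/(21.767)] = 1.24·0.70889 = 0.87902 g/L.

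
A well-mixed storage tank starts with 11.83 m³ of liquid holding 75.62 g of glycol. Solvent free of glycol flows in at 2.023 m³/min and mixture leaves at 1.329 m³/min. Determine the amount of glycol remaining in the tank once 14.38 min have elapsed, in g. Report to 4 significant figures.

Let m(t) be the amount of glycol. Volume: V(t) = V₀ + (Q_in − Q_out) t = 11.83 + 0.694000 t; V(14.38) = 21.8097 m³.
Solute balance: dm/dt = 0 − Q_out C = −Q_out m/V(t).
dm/m = −Q_out dt/(V₀ + 0.694000 t); integrating gives ln(m/m₀) = −(Q_out/(Q_in−Q_out)) ln(V/V₀).
m = m₀ (V₀/V)^(Q_out/(Q_in−Q_out)) = 75.62 × (11.83/21.8097)^(1.91499) = 23.4364 g.

23.44 g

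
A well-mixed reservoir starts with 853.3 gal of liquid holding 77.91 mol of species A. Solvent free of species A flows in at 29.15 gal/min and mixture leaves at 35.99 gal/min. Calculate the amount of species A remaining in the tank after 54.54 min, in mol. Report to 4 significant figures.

Let m(t) be the amount of species A. Volume: V(t) = V₀ + (Q_in − Q_out) t = 853.3 − 6.84000 t; V(54.54) = 480.246 gal.
Species balance (pure solvent in): dm/dt = −Q_out · m/V(t).
Separate: dm/m = −Q_out dt/V(t) ⇒ ln(m/m₀) = −(Q_out/(Q_in−Q_out)) ln(V/V₀).
m = m₀ (V₀/V)^(Q_out/(Q_in−Q_out)) = 77.91 × (853.3/480.246)^(-5.26170) = 3.78509 mol.

3.785 mol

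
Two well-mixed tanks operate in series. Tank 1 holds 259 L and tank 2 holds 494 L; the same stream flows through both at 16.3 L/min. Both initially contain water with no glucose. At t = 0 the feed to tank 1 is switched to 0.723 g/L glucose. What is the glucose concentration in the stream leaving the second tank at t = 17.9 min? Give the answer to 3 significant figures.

Species balance on tank i: dCᵢ/dt = (Cᵢ₋₁ − Cᵢ)/τᵢ with τᵢ = Vᵢ/Q.
τ₁ = 259/16.3 = 15.890 min; τ₂ = 494/16.3 = 30.307 min.
Solving the cascade with C₁(0)=C₂(0)=0 gives C₂(t) = C_in[1 − (τ₁ e^(−t/τ₁) − τ₂ e^(−t/τ₂))/(τ₁ − τ₂)].
At t = 17.9: e^(−t/τ₁) = 0.32416, e^(−t/τ₂) = 0.55398.
C₂ = 0.723·[1 − (15.890·0.32416 − 30.307·0.55398)/(-14.417)] = 0.723·0.19273 = 0.13934 g/L.

0.139 g/L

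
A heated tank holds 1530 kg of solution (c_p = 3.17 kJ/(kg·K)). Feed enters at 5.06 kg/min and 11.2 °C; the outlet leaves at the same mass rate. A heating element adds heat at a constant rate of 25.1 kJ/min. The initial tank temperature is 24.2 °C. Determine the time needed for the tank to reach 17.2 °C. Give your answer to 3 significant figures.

M c_p dT/dt = ṁ c_p (T_in − T) + Q̇.
τ = M/ṁ = 302.37 min; T_ss = T_in + Q̇/(ṁ c_p) = 12.765 °C.
T(t) = T_ss + (T₀ − T_ss) e^(−t/τ). Set T = 17.2:
e^(−t/τ) = (17.2 − 12.765)/(24.2 − 12.765) = 0.38785
t = −302.37 · ln(0.38785) = 286.38 min.

286 min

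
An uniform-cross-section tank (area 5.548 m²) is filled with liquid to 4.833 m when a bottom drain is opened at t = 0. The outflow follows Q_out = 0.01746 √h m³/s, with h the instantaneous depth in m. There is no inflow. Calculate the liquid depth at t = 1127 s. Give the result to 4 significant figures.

0.1806 m

A dh/dt = −Q_out = −0.01746 √h.
This is separable: 2 d(√h)/dt = −0.01746/A, so √h = √h₀ − (0.01746/(2A)) t.
√h = √4.833 − 0.01746·1127/(2·5.548) = 2.19841 − 1.77338 = 0.425029.
h = 0.425029² = 0.180650 m.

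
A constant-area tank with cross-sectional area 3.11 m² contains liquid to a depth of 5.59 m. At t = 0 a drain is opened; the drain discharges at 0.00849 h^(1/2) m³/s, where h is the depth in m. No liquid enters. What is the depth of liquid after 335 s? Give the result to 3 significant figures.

Volume balance on the tank: A dh/dt = −0.00849 √h.
Separate and integrate: 2(√h − √h₀) = −(0.00849/A) t.
√h = √5.59 − 0.00849·335/(2·3.11) = 2.3643 − 0.45726 = 1.9071.
h = 1.9071² = 3.6369 m.

3.64 m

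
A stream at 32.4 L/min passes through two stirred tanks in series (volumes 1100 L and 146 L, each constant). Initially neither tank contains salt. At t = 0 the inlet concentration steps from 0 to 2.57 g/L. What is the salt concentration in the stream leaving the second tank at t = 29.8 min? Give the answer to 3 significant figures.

Time constants: τᵢ = Vᵢ/Q for each well-mixed tank.
τ₁ = 1100/32.4 = 33.951 min; τ₂ = 146/32.4 = 4.5062 min.
Tank 1: C₁ = C_in(1 − e^(−t/τ₁)). Tank 2 (τ₁ ≠ τ₂): C₂ = C_in[1 − (τ₁ e^(−t/τ₁) − τ₂ e^(−t/τ₂))/(τ₁ − τ₂)].
At t = 29.8: e^(−t/τ₁) = 0.41572, e^(−t/τ₂) = 0.0013426.
C₂ = 2.57·[1 − (33.951·0.41572 − 4.5062·0.0013426)/(29.444)] = 2.57·0.52086 = 1.3386 g/L.

1.34 g/L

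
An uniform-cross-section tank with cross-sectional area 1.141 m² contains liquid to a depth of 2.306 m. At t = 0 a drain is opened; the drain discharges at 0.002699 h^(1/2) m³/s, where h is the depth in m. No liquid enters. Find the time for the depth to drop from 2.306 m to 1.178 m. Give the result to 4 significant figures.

366.3 s

A dh/dt = −Q_out = −0.002699 √h.
This is separable: 2 d(√h)/dt = −0.002699/A, so √h = √h₀ − (0.002699/(2A)) t.
t = 2A(√h₀ − √h)/0.002699 = 2·1.141·(√2.306 − √1.178)/0.002699
  = 2.28200 × (1.51855 − 1.08536) / 0.002699 = 366.266 s.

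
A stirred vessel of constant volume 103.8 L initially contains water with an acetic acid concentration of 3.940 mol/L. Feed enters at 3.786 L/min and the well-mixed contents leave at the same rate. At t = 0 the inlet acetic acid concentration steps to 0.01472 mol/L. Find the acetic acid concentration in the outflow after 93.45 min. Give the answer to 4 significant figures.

Mass balance on the solute (V constant): V dC/dt = Q(C_in − C).
Time constant τ = V/Q = 103.8/3.786 = 27.4168 min.
This is linear first-order; C(t) = C_in + (C₀ − C_in) e^(−t/τ).
C(93.45) = 0.01472 + (3.940 − 0.01472)·e^(−93.45/27.4168) = 0.01472 + (3.92528)·0.0330910 = 0.144611 mol/L.

0.1446 mol/L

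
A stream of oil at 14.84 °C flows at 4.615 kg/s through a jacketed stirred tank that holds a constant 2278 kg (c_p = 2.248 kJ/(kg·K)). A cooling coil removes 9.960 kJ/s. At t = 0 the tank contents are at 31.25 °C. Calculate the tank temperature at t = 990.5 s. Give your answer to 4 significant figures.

16.22 °C

Unsteady energy balance on the tank contents: M c_p dT/dt = ṁ c_p (T_in − T) − 9.960.
Rearrange: dT/dt = (T_ss − T)/τ with τ = M/ṁ = 493.608 s and T_ss = T_in − Q̇/(ṁ c_p) = 13.8800 °C.
This is linear first-order; T(t) = T_ss + (T₀ − T_ss) e^(−t/τ).
T(990.5) = 13.8800 + (17.3700)·e^(−990.5/493.608) = 13.8800 + (17.3700)·0.134438 = 16.2151 °C.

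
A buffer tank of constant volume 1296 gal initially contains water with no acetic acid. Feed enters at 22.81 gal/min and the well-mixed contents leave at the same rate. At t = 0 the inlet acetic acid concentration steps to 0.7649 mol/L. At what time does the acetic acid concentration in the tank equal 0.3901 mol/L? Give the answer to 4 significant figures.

40.53 min

Species balance: V dC/dt = Q(C_in − C) ⇒ τ = V/Q = 56.8172 min.
C(t) = C_in + (C₀ − C_in) e^(−t/τ). Set C = 0.3901 and solve for t:
e^(−t/τ) = (C − C_in)/(C₀ − C_in) = (0.3901 − 0.7649)/(0 − 0.7649) = 0.489999
t = −τ ln(…) = 56.8172 × 0.713353 = 40.5307 min.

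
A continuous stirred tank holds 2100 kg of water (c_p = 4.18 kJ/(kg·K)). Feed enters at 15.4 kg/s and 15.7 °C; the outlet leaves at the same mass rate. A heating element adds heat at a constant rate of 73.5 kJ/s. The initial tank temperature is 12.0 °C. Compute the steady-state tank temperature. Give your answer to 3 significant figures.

Heat balance on the well-mixed liquid: M c_p dT/dt = ṁ c_p (T_in − T) + 73.5.
At steady state dT/dt = 0 ⇒ T_ss = T_in + Q̇/(ṁ c_p) = 15.7 + 73.5/(15.4·4.18) = 16.842 °C.

16.8 °C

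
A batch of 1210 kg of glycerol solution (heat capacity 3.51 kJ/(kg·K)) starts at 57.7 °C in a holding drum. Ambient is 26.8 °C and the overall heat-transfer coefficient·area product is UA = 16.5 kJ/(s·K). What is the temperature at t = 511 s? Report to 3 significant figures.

Lumped-capacitance energy balance: M c_p dT/dt = UA(T_amb − T).
dT/dt = (T_ss − T)/τ with T_ss = T_amb = 26.800 °C, τ = M c_p/UA = 1210·3.51/16.5 = 257.40 s.
Integrating: T(t) = T_ss + (T₀ − T_ss) e^(−t/τ).
T(511) = 26.800 + (30.900)·0.13735 = 31.044 °C.

31.0 °C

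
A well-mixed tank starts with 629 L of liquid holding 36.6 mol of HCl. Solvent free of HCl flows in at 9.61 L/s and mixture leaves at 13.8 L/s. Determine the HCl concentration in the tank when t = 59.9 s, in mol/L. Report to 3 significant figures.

Total volume: dV/dt = Q_in − Q_out = -4.1900 L/s, so V(t) = 629 − 4.1900 t and V(59.9) = 378.02 L.
Species balance (pure solvent in): dm/dt = −Q_out · m/V(t).
dm/m = −Q_out dt/(V₀ − 4.1900 t); integrating gives ln(m/m₀) = −(Q_out/(Q_in−Q_out)) ln(V/V₀).
m = m₀ (V₀/V)^(Q_out/(Q_in−Q_out)) = 36.6 × (629/378.02)^(-3.2936) = 6.8415 mol.
C = m/V = 6.8415/378.02 = 0.018098 mol/L.

0.0181 mol/L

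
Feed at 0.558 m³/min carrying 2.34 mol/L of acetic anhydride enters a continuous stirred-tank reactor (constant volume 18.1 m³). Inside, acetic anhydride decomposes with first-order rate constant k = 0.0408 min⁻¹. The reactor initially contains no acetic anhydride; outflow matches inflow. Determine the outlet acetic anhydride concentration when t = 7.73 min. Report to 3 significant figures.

V dC/dt = Q(C_in − C) − k V C.
This is linear with rate a = Q/V + k = 0.071629 min⁻¹.
C_ss = Q C_in/(Q + kV) = 1.0071 mol/L; C(t) = C_ss + (C₀ − C_ss) e^(−a t).
C(7.73) = 1.0071 + (-1.0071)·e^(−0.071629·7.73) = 1.0071 + (-1.0071)·0.57482 = 0.42821 mol/L.

0.428 mol/L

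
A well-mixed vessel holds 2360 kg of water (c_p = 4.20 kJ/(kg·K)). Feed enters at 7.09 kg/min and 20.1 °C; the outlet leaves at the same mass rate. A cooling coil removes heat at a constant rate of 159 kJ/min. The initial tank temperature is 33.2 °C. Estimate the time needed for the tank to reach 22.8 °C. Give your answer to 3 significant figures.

Heat balance on the well-mixed liquid: M c_p dT/dt = ṁ c_p (T_in − T) − 159.
τ = M/ṁ = 332.86 min; T_ss = T_in − Q̇/(ṁ c_p) = 14.760 °C.
T(t) = T_ss + (T₀ − T_ss) e^(−t/τ). Set T = 22.8:
e^(−t/τ) = (22.8 − 14.760)/(33.2 − 14.760) = 0.43599
t = −332.86 · ln(0.43599) = 276.32 min.

276 min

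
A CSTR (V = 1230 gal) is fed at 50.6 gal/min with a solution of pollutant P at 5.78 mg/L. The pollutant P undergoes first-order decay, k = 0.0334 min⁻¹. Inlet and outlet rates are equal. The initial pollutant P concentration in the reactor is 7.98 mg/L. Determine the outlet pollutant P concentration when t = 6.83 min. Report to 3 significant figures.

6.07 mg/L

Accumulation = in − out − consumed: V dC/dt = Q C_in − Q C − k V C.
This is linear with rate a = Q/V + k = 0.074538 min⁻¹.
C_ss = Q C_in/(Q + kV) = 3.1900 mg/L; C(t) = C_ss + (C₀ − C_ss) e^(−a t).
C(6.83) = 3.1900 + (4.7900)·e^(−0.074538·6.83) = 3.1900 + (4.7900)·0.60104 = 6.0690 mg/L.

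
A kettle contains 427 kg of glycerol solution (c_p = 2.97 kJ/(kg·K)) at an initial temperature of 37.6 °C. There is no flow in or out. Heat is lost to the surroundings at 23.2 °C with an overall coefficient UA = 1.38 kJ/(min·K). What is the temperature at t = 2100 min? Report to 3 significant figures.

M c_p dT/dt = −UA(T − T_amb).
dT/dt = (T_ss − T)/τ with T_ss = T_amb = 23.200 °C, τ = M c_p/UA = 427·2.97/1.38 = 918.98 min.
This is linear first-order; T(t) = T_ss + (T₀ − T_ss) e^(−t/τ).
T(2100) = 23.200 + (14.400)·0.10176 = 24.665 °C.

24.7 °C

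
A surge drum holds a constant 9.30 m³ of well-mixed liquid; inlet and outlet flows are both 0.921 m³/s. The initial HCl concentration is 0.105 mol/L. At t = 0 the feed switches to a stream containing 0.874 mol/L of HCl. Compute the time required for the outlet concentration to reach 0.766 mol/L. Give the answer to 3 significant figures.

Species balance: V dC/dt = Q(C_in − C) ⇒ τ = V/Q = 10.098 s.
C(t) = C_in + (C₀ − C_in) e^(−t/τ). Set C = 0.766 and solve for t:
e^(−t/τ) = (C − C_in)/(C₀ − C_in) = (0.766 − 0.874)/(0.105 − 0.874) = 0.14044
t = −τ ln(…) = 10.098 × 1.9630 = 19.821 s.

19.8 s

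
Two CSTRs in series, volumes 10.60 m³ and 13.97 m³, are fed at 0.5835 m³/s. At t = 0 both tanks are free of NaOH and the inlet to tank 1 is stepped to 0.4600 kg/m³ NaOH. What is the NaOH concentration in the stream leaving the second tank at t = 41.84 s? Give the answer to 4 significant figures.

0.2724 kg/m³

Time constants: τᵢ = Vᵢ/Q for each well-mixed tank.
τ₁ = 10.60/0.5835 = 18.1662 s; τ₂ = 13.97/0.5835 = 23.9417 s.
Tank 1: C₁ = C_in(1 − e^(−t/τ₁)). Tank 2 (τ₁ ≠ τ₂): C₂ = C_in[1 − (τ₁ e^(−t/τ₁) − τ₂ e^(−t/τ₂))/(τ₁ − τ₂)].
At t = 41.84: e^(−t/τ₁) = 0.0999412, e^(−t/τ₂) = 0.174196.
C₂ = 0.4600·[1 − (18.1662·0.0999412 − 23.9417·0.174196)/(-5.77549)] = 0.4600·0.592244 = 0.272432 kg/m³.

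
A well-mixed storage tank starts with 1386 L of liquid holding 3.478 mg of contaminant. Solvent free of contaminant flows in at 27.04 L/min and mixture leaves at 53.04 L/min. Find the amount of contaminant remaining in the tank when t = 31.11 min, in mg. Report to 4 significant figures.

Let m(t) be the amount of contaminant. Volume: V(t) = V₀ + (Q_in − Q_out) t = 1386 − 26.0000 t; V(31.11) = 577.140 L.
No contaminant enters, so dm/dt = −Q_out · (m/V).
dm/m = −Q_out dt/(V₀ − 26.0000 t); integrating gives ln(m/m₀) = −(Q_out/(Q_in−Q_out)) ln(V/V₀).
m = m₀ (V₀/V)^(Q_out/(Q_in−Q_out)) = 3.478 × (1386/577.140)^(-2.04000) = 0.582299 mg.

0.5823 mg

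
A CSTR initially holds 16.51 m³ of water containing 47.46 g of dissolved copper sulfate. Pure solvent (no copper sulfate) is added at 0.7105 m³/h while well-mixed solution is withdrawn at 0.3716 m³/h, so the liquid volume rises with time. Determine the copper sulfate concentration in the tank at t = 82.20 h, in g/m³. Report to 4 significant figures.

Let m(t) be the amount of copper sulfate. Volume: V(t) = V₀ + (Q_in − Q_out) t = 16.51 + 0.338900 t; V(82.20) = 44.3676 m³.
No copper sulfate enters, so dm/dt = −Q_out · (m/V).
dm/m = −Q_out dt/(V₀ + 0.338900 t); integrating gives ln(m/m₀) = −(Q_out/(Q_in−Q_out)) ln(V/V₀).
m = m₀ (V₀/V)^(Q_out/(Q_in−Q_out)) = 47.46 × (16.51/44.3676)^(1.09649) = 16.0541 g.
C = m/V = 16.0541/44.3676 = 0.361842 g/m³.

0.3618 g/m³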